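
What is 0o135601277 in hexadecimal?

Each octal digit is 3 bits: 1=001 3=011 5=101 6=110 0=000 1=001 2=010 7=111 7=111.
Group the bits into nibbles: 0001 0111 0111 0000 0010 1011 1111 → 17702BF.

0x17702BF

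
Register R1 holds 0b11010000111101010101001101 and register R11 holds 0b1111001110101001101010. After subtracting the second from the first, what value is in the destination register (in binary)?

Subtract column by column in base 2:
  1-0 → 1
  0-1 → 1 (borrow)
  1-0-1 → 0
  1-1 → 0
  0-0 → 0
  0-1 → 1 (borrow)
  1-1-1 → 1 (borrow)
  0-0-1 → 1 (borrow)
  1-0-1 → 0
  0-1 → 1 (borrow)
  1-0-1 → 0
  0-1 → 1 (borrow)
  1-0-1 → 0
  0-1 → 1 (borrow)
  1-1-1 → 1 (borrow)
  1-1-1 → 1 (borrow)
  1-0-1 → 0
  1-0 → 1
  0-1 → 1 (borrow)
  0-1-1 → 0 (borrow)
  0-1-1 → 0 (borrow)
  0-1-1 → 0 (borrow)
  1-0-1 → 0
  0-0 → 0
  1-0 → 1
  1-0 → 1

0b11000001101110101011100011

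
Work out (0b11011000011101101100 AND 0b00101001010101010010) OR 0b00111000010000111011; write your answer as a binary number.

0b11011000011101101100 AND 0b00101001010101010010 = 0b00001000010101000000.
Then OR with 0b00111000010000111011.

0b111000010101111011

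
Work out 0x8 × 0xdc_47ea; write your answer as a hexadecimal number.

Multiply each base-16 digit by 8, carrying:
  a×8 = 80 → write 0 carry 5
  e×8+5 = 117 → write 5 carry 7
  7×8+7 = 63 → write f carry 3
  4×8+3 = 35 → write 3 carry 2
  c×8+2 = 98 → write 2 carry 6
  d×8+6 = 110 → write e carry 6
  remaining carry: 6

0x6e23f50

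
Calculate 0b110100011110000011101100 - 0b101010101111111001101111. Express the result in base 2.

Subtract column by column in base 2:
  0-1 → 1 (borrow)
  0-1-1 → 0 (borrow)
  1-1-1 → 1 (borrow)
  1-1-1 → 1 (borrow)
  0-0-1 → 1 (borrow)
  1-1-1 → 1 (borrow)
  1-1-1 → 1 (borrow)
  1-0-1 → 0
  0-0 → 0
  0-1 → 1 (borrow)
  0-1-1 → 0 (borrow)
  0-1-1 → 0 (borrow)
  0-1-1 → 0 (borrow)
  1-1-1 → 1 (borrow)
  1-1-1 → 1 (borrow)
  1-1-1 → 1 (borrow)
  1-0-1 → 0
  0-1 → 1 (borrow)
  0-0-1 → 1 (borrow)
  0-1-1 → 0 (borrow)
  1-0-1 → 0
  0-1 → 1 (borrow)
  1-0-1 → 0
  1-1 → 0

0b1001101110001001111101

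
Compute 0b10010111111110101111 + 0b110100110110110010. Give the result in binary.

Add column by column in base 2, right to left:
  1+0 = 1
  1+1 = 0 carry 1
  1+0+1 = 0 carry 1
  1+0+1 = 0 carry 1
  0+1+1 = 0 carry 1
  1+1+1 = 1 carry 1
  0+0+1 = 1
  1+1 = 0 carry 1
  1+1+1 = 1 carry 1
  1+0+1 = 0 carry 1
  1+1+1 = 1 carry 1
  1+1+1 = 1 carry 1
  1+0+1 = 0 carry 1
  1+0+1 = 0 carry 1
  1+1+1 = 1 carry 1
  0+0+1 = 1
  1+1 = 0 carry 1
  0+1+1 = 0 carry 1
  0+0+1 = 1
  1+0 = 1

0b11001100110101100001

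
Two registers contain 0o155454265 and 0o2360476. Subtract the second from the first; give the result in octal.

Subtract column by column in base 8:
  5-6 → 7 (borrow)
  6-7-1 → 6 (borrow)
  2-4-1 → 5 (borrow)
  4-0-1 → 3
  5-6 → 7 (borrow)
  4-3-1 → 0
  5-2 → 3
  5-0 → 5
  1-0 → 1

0o153073567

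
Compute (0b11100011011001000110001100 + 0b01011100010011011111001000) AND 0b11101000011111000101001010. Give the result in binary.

0b101000001100000101000000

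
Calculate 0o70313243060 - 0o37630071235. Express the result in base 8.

0o30463151623

Subtract column by column in base 8:
  0-5 → 3 (borrow)
  6-3-1 → 2
  0-2 → 6 (borrow)
  3-1-1 → 1
  4-7 → 5 (borrow)
  2-0-1 → 1
  3-0 → 3
  1-3 → 6 (borrow)
  3-6-1 → 4 (borrow)
  0-7-1 → 0 (borrow)
  7-3-1 → 3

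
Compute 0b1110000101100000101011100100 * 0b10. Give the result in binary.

Multiply each base-2 digit by 2, carrying:
  0×2 = 0 → write 0
  0×2 = 0 → write 0
  1×2 = 2 → write 0 carry 1
  0×2+1 = 1 → write 1
  0×2 = 0 → write 0
  1×2 = 2 → write 0 carry 1
  1×2+1 = 3 → write 1 carry 1
  1×2+1 = 3 → write 1 carry 1
  0×2+1 = 1 → write 1
  1×2 = 2 → write 0 carry 1
  0×2+1 = 1 → write 1
  1×2 = 2 → write 0 carry 1
  0×2+1 = 1 → write 1
  0×2 = 0 → write 0
  0×2 = 0 → write 0
  0×2 = 0 → write 0
  0×2 = 0 → write 0
  1×2 = 2 → write 0 carry 1
  1×2+1 = 3 → write 1 carry 1
  0×2+1 = 1 → write 1
  1×2 = 2 → write 0 carry 1
  0×2+1 = 1 → write 1
  0×2 = 0 → write 0
  0×2 = 0 → write 0
  0×2 = 0 → write 0
  1×2 = 2 → write 0 carry 1
  1×2+1 = 3 → write 1 carry 1
  1×2+1 = 3 → write 1 carry 1
  remaining carry: 1

0b11100001011000001010111001000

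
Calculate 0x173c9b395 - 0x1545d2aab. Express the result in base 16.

0x1f6c88ea

Subtract column by column in base 16:
  5-b → a (borrow)
  9-a-1 → e (borrow)
  3-a-1 → 8 (borrow)
  b-2-1 → 8
  9-d → c (borrow)
  c-5-1 → 6
  3-4 → f (borrow)
  7-5-1 → 1
  1-1 → 0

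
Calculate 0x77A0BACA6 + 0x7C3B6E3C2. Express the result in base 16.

0xF3DC29068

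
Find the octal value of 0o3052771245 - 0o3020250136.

0o32521107

Subtract column by column in base 8:
  5-6 → 7 (borrow)
  4-3-1 → 0
  2-1 → 1
  1-0 → 1
  7-5 → 2
  7-2 → 5
  2-0 → 2
  5-2 → 3
  0-0 → 0
  3-3 → 0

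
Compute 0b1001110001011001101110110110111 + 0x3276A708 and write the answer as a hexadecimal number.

0x80A384BF

0b1001110001011001101110110110111 = 0x4E2CDDB7 in hexadecimal.
Add column by column in base 16, right to left:
  7+8 = F
  B+0 = B
  D+7 = 4 carry 1
  D+A+1 = 8 carry 1
  C+6+1 = 3 carry 1
  2+7+1 = A
  E+2 = 0 carry 1
  4+3+1 = 8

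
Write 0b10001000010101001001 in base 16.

Group the bits into nibbles: 1000 1000 0101 0100 1001 → 88549.

0x88549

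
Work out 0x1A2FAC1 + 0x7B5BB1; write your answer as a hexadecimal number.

0x21E5672

Add column by column in base 16, right to left:
  1+1 = 2
  C+B = 7 carry 1
  A+B+1 = 6 carry 1
  F+5+1 = 5 carry 1
  2+B+1 = E
  A+7 = 1 carry 1
  1+0+1 = 2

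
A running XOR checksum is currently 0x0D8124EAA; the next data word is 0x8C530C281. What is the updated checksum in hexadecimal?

0x81D228C2B

XOR each hex digit independently (no carries):
  0^8=8, D^C=1, 8^5=D, 1^3=2, 2^0=2, 4^C=8, E^2=C, A^8=2, A^1=B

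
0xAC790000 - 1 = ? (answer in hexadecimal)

0xAC78FFFF

The trailing 4 digits are 0, so subtracting 1 borrows through: they become F and the next digit up decrements.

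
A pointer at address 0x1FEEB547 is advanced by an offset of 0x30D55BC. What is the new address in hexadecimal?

Add column by column in base 16, right to left:
  7+C = 3 carry 1
  4+B+1 = 0 carry 1
  5+5+1 = B
  B+5 = 0 carry 1
  E+D+1 = C carry 1
  E+0+1 = F
  F+3 = 2 carry 1
  1+0+1 = 2

0x22FC0B03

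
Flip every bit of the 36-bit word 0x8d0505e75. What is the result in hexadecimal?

Each hex digit d becomes f−d:
  8→7, d→2, 0→f, 5→a, 0→f, 5→a, e→1, 7→8, 5→a

0x72fafa18a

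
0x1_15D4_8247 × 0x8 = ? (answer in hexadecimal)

0x8AEA41238

Multiply each base-16 digit by 8, carrying:
  7×8 = 56 → write 8 carry 3
  4×8+3 = 35 → write 3 carry 2
  2×8+2 = 18 → write 2 carry 1
  8×8+1 = 65 → write 1 carry 4
  4×8+4 = 36 → write 4 carry 2
  D×8+2 = 106 → write A carry 6
  5×8+6 = 46 → write E carry 2
  1×8+2 = 10 → write A
  1×8 = 8 → write 8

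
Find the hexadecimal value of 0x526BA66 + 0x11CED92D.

0x16F59393

Add column by column in base 16, right to left:
  6+D = 3 carry 1
  6+2+1 = 9
  A+9 = 3 carry 1
  B+D+1 = 9 carry 1
  6+E+1 = 5 carry 1
  2+C+1 = F
  5+1 = 6
  0+1 = 1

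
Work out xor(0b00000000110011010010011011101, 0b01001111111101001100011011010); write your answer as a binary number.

0b01001111001110011110000000111

XOR bit by bit (1 where the bits differ):
  00000000110011010010011011101
^ 01001111111101001100011011010
= 01001111001110011110000000111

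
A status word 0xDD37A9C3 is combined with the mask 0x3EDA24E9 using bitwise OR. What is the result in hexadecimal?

OR each hex digit independently (no carries):
  D|3=F, D|E=F, 3|D=F, 7|A=F, A|2=A, 9|4=D, C|E=E, 3|9=B

0xFFFFADEB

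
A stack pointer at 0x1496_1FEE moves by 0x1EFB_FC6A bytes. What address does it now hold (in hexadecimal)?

0x33921C58

Add column by column in base 16, right to left:
  E+A = 8 carry 1
  E+6+1 = 5 carry 1
  F+C+1 = C carry 1
  1+F+1 = 1 carry 1
  6+B+1 = 2 carry 1
  9+F+1 = 9 carry 1
  4+E+1 = 3 carry 1
  1+1+1 = 3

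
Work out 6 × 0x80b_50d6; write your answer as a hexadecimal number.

Multiply each base-16 digit by 6, carrying:
  6×6 = 36 → write 4 carry 2
  d×6+2 = 80 → write 0 carry 5
  0×6+5 = 5 → write 5
  5×6 = 30 → write e carry 1
  b×6+1 = 67 → write 3 carry 4
  0×6+4 = 4 → write 4
  8×6 = 48 → write 0 carry 3
  remaining carry: 3

0x3043e504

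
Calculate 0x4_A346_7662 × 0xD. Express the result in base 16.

Multiply each base-16 digit by 13, carrying:
  2×13 = 26 → write A carry 1
  6×13+1 = 79 → write F carry 4
  6×13+4 = 82 → write 2 carry 5
  7×13+5 = 96 → write 0 carry 6
  6×13+6 = 84 → write 4 carry 5
  4×13+5 = 57 → write 9 carry 3
  3×13+3 = 42 → write A carry 2
  A×13+2 = 132 → write 4 carry 8
  4×13+8 = 60 → write C carry 3
  remaining carry: 3

0x3C4A9402FA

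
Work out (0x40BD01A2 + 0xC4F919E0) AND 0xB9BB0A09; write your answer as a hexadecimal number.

0x1B20A00

Add column by column in base 16, right to left:
  2+0 = 2
  A+E = 8 carry 1
  1+9+1 = B
  0+1 = 1
  D+9 = 6 carry 1
  B+F+1 = B carry 1
  0+4+1 = 5
  4+C = 0 carry 1
  final carry 1
Sum = 0x105B61B82; now AND with 0xB9BB0A09:
  1&0=0, 0&B=0, 5&9=1, B&B=B, 6&B=2, 1&0=0, B&A=A, 8&0=0, 2&9=0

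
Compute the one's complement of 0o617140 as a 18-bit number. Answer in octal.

Each oct digit d becomes 7−d:
  6→1, 1→6, 7→0, 1→6, 4→3, 0→7

0o160637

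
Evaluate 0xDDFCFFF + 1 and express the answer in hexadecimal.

The trailing 3 digits are F (max in base 16), so adding 1 cascades: they roll to 0 and the next digit up increments.

0xDDFD000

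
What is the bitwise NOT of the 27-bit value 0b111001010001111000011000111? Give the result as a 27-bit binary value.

0b000110101110000111100111000

Invert each bit: 111001010001111000011000111 → 000110101110000111100111000.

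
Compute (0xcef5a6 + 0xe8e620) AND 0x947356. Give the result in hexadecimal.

0x945346

Add column by column in base 16, right to left:
  6+0 = 6
  a+2 = c
  5+6 = b
  f+e = d carry 1
  e+8+1 = 7 carry 1
  c+e+1 = b carry 1
  final carry 1
Sum = 0x1b7dbc6; now AND with 0x947356:
  1&0=0, b&9=9, 7&4=4, d&7=5, b&3=3, c&5=4, 6&6=6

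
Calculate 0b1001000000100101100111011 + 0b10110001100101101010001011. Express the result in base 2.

Add column by column in base 2, right to left:
  1+1 = 0 carry 1
  1+1+1 = 1 carry 1
  0+0+1 = 1
  1+1 = 0 carry 1
  1+0+1 = 0 carry 1
  1+0+1 = 0 carry 1
  0+0+1 = 1
  0+1 = 1
  1+0 = 1
  1+1 = 0 carry 1
  0+0+1 = 1
  1+1 = 0 carry 1
  0+1+1 = 0 carry 1
  0+0+1 = 1
  1+1 = 0 carry 1
  0+0+1 = 1
  0+0 = 0
  0+1 = 1
  0+1 = 1
  0+0 = 0
  0+0 = 0
  1+0 = 1
  0+1 = 1
  0+1 = 1
  1+0 = 1
  0+1 = 1

0b11111001101010010111000110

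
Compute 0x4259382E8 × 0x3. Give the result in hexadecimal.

0xC70BA88B8

Multiply each base-16 digit by 3, carrying:
  8×3 = 24 → write 8 carry 1
  E×3+1 = 43 → write B carry 2
  2×3+2 = 8 → write 8
  8×3 = 24 → write 8 carry 1
  3×3+1 = 10 → write A
  9×3 = 27 → write B carry 1
  5×3+1 = 16 → write 0 carry 1
  2×3+1 = 7 → write 7
  4×3 = 12 → write C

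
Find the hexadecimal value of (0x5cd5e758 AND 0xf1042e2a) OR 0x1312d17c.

0x5cd5e758 AND 0xf1042e2a = 0x50042608.
Then OR with 0x1312d17c.

0x5316f77c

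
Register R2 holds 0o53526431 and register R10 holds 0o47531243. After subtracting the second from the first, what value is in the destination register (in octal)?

Subtract column by column in base 8:
  1-3 → 6 (borrow)
  3-4-1 → 6 (borrow)
  4-2-1 → 1
  6-1 → 5
  2-3 → 7 (borrow)
  5-5-1 → 7 (borrow)
  3-7-1 → 3 (borrow)
  5-4-1 → 0

0o3775166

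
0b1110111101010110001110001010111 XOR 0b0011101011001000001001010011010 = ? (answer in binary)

0b1101010110011110000111011001101

XOR bit by bit (1 where the bits differ):
  1110111101010110001110001010111
^ 0011101011001000001001010011010
= 1101010110011110000111011001101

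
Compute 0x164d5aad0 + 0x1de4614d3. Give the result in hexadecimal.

Add column by column in base 16, right to left:
  0+3 = 3
  d+d = a carry 1
  a+4+1 = f
  a+1 = b
  5+6 = b
  d+4 = 1 carry 1
  4+e+1 = 3 carry 1
  6+d+1 = 4 carry 1
  1+1+1 = 3

0x3431bbfa3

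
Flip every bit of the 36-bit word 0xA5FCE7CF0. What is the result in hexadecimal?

Each hex digit d becomes F−d:
  A→5, 5→A, F→0, C→3, E→1, 7→8, C→3, F→0, 0→F

0x5A031830F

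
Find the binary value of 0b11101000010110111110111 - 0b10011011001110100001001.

Subtract column by column in base 2:
  1-1 → 0
  1-0 → 1
  1-0 → 1
  0-1 → 1 (borrow)
  1-0-1 → 0
  1-0 → 1
  1-0 → 1
  1-0 → 1
  1-1 → 0
  0-0 → 0
  1-1 → 0
  1-1 → 0
  0-1 → 1 (borrow)
  1-0-1 → 0
  0-0 → 0
  0-1 → 1 (borrow)
  0-1-1 → 0 (borrow)
  0-0-1 → 1 (borrow)
  1-1-1 → 1 (borrow)
  0-1-1 → 0 (borrow)
  1-0-1 → 0
  1-0 → 1
  1-1 → 0

0b1001101001000011101110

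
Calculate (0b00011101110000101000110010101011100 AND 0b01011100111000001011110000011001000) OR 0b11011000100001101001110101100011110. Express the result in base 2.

0b11011100110001101001110101101011110

0b00011101110000101000110010101011100 AND 0b01011100111000001011110000011001000 = 0b00011100110000001000110000001001000.
Then OR with 0b11011000100001101001110101100011110.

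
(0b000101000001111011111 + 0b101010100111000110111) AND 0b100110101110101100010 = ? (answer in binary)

Add column by column in base 2, right to left:
  1+1 = 0 carry 1
  1+1+1 = 1 carry 1
  1+1+1 = 1 carry 1
  1+0+1 = 0 carry 1
  1+1+1 = 1 carry 1
  0+1+1 = 0 carry 1
  1+0+1 = 0 carry 1
  1+0+1 = 0 carry 1
  1+0+1 = 0 carry 1
  1+1+1 = 1 carry 1
  0+1+1 = 0 carry 1
  0+1+1 = 0 carry 1
  0+0+1 = 1
  0+0 = 0
  0+1 = 1
  1+0 = 1
  0+1 = 1
  1+0 = 1
  0+1 = 1
  0+0 = 0
  0+1 = 1
Sum = 0b101111101001000010110; now AND with 0b100110101110101100010:
  101111101001000010110
& 100110101110101100010
= 100110101000000000010

0b100110101000000000010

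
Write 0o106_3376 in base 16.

0x466fe

Each octal digit is 3 bits: 1=001 0=000 6=110 3=011 3=011 7=111 6=110.
Group the bits into nibbles: 0100 0110 0110 1111 1110 → 466fe.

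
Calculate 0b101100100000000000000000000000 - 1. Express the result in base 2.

0b101100011111111111111111111111

The trailing 23 digits are 0, so subtracting 1 borrows through: they become 1 and the next digit up decrements.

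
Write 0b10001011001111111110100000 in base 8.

Group the bits in threes: 010 001 011 001 111 111 110 100 000 → 213177640.

0o213177640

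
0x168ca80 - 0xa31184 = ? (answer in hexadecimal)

0xc5b8fc

Subtract column by column in base 16:
  0-4 → c (borrow)
  8-8-1 → f (borrow)
  a-1-1 → 8
  c-1 → b
  8-3 → 5
  6-a → c (borrow)
  1-0-1 → 0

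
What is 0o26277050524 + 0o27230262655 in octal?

0o55527333401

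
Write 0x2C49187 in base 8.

0o261110607

Expand each hex digit to 4 bits: 2=0010 C=1100 4=0100 9=1001 1=0001 8=1000 7=0111.
Group the bits in threes: 010 110 001 001 001 000 110 000 111 → 261110607.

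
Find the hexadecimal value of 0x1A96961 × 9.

Multiply each base-16 digit by 9, carrying:
  1×9 = 9 → write 9
  6×9 = 54 → write 6 carry 3
  9×9+3 = 84 → write 4 carry 5
  6×9+5 = 59 → write B carry 3
  9×9+3 = 84 → write 4 carry 5
  A×9+5 = 95 → write F carry 5
  1×9+5 = 14 → write E

0xEF4B469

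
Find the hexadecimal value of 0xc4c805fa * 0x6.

Multiply each base-16 digit by 6, carrying:
  a×6 = 60 → write c carry 3
  f×6+3 = 93 → write d carry 5
  5×6+5 = 35 → write 3 carry 2
  0×6+2 = 2 → write 2
  8×6 = 48 → write 0 carry 3
  c×6+3 = 75 → write b carry 4
  4×6+4 = 28 → write c carry 1
  c×6+1 = 73 → write 9 carry 4
  remaining carry: 4

0x49cb023dc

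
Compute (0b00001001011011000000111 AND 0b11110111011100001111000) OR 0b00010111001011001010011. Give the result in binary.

0b00001001011011000000111 AND 0b11110111011100001111000 = 0b00000001011000000000000.
Then OR with 0b00010111001011001010011.

0b10111011011001010011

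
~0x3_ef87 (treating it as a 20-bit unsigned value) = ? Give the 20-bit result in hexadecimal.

0xc1078

Each hex digit d becomes f−d:
  3→c, e→1, f→0, 8→7, 7→8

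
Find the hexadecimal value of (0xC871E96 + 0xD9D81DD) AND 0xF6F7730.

Add column by column in base 16, right to left:
  6+D = 3 carry 1
  9+D+1 = 7 carry 1
  E+1+1 = 0 carry 1
  1+8+1 = A
  7+D = 4 carry 1
  8+9+1 = 2 carry 1
  C+D+1 = A carry 1
  final carry 1
Sum = 0x1A24A073; now AND with 0xF6F7730:
  1&0=0, A&F=A, 2&6=2, 4&F=4, A&7=2, 0&7=0, 7&3=3, 3&0=0

0xA242030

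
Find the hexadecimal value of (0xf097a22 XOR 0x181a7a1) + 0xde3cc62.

0x1c6ca9e5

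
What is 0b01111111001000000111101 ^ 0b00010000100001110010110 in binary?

0b01101111101001110101011

XOR bit by bit (1 where the bits differ):
  01111111001000000111101
^ 00010000100001110010110
= 01101111101001110101011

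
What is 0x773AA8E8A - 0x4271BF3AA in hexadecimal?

Subtract column by column in base 16:
  A-A → 0
  8-A → E (borrow)
  E-3-1 → A
  8-F → 9 (borrow)
  A-B-1 → E (borrow)
  A-1-1 → 8
  3-7 → C (borrow)
  7-2-1 → 4
  7-4 → 3

0x34C8E9AE0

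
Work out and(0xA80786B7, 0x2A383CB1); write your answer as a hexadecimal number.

AND each hex digit independently (no carries):
  A&2=2, 8&A=8, 0&3=0, 7&8=0, 8&3=0, 6&C=4, B&B=B, 7&1=1

0x280004B1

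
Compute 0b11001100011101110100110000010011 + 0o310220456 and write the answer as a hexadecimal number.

0b11001100011101110100110000010011 = 0xcc774c13 in hexadecimal.
0o310220456 = 0x321212e in hexadecimal.
Add column by column in base 16, right to left:
  3+e = 1 carry 1
  1+2+1 = 4
  c+1 = d
  4+2 = 6
  7+1 = 8
  7+2 = 9
  c+3 = f
  c+0 = c

0xcf986d41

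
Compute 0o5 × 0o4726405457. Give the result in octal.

0o30460433753

Multiply each base-8 digit by 5, carrying:
  7×5 = 35 → write 3 carry 4
  5×5+4 = 29 → write 5 carry 3
  4×5+3 = 23 → write 7 carry 2
  5×5+2 = 27 → write 3 carry 3
  0×5+3 = 3 → write 3
  4×5 = 20 → write 4 carry 2
  6×5+2 = 32 → write 0 carry 4
  2×5+4 = 14 → write 6 carry 1
  7×5+1 = 36 → write 4 carry 4
  4×5+4 = 24 → write 0 carry 3
  remaining carry: 3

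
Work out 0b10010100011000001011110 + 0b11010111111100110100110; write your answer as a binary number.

0b101101100010101000000100

Add column by column in base 2, right to left:
  0+0 = 0
  1+1 = 0 carry 1
  1+1+1 = 1 carry 1
  1+0+1 = 0 carry 1
  1+0+1 = 0 carry 1
  0+1+1 = 0 carry 1
  1+0+1 = 0 carry 1
  0+1+1 = 0 carry 1
  0+1+1 = 0 carry 1
  0+0+1 = 1
  0+0 = 0
  0+1 = 1
  1+1 = 0 carry 1
  1+1+1 = 1 carry 1
  0+1+1 = 0 carry 1
  0+1+1 = 0 carry 1
  0+1+1 = 0 carry 1
  1+1+1 = 1 carry 1
  0+0+1 = 1
  1+1 = 0 carry 1
  0+0+1 = 1
  0+1 = 1
  1+1 = 0 carry 1
  final carry 1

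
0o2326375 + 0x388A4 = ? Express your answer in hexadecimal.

0xD35A1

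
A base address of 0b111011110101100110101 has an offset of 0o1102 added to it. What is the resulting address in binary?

0b111011110110101110111

0o1102 = 0b1001000010 in binary.
Add column by column in base 2, right to left:
  1+0 = 1
  0+1 = 1
  1+0 = 1
  0+0 = 0
  1+0 = 1
  1+0 = 1
  0+1 = 1
  0+0 = 0
  1+0 = 1
  1+1 = 0 carry 1
  0+0+1 = 1
  1+0 = 1
  0+0 = 0
  1+0 = 1
  1+0 = 1
  1+0 = 1
  1+0 = 1
  0+0 = 0
  1+0 = 1
  1+0 = 1
  1+0 = 1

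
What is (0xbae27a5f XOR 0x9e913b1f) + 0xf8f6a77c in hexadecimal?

First 0xbae27a5f XOR 0x9e913b1f = 0x24734140.
Add column by column in base 16, right to left:
  0+c = c
  4+7 = b
  1+7 = 8
  4+a = e
  3+6 = 9
  7+f = 6 carry 1
  4+8+1 = d
  2+f = 1 carry 1
  final carry 1

0x11d69e8bc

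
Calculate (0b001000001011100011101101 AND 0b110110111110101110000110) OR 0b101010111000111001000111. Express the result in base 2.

0b001000001011100011101101 AND 0b110110111110101110000110 = 0b000000001010100010000100.
Then OR with 0b101010111000111001000111.

0b101010111010111011000111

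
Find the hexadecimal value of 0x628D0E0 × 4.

Multiply each base-16 digit by 4, carrying:
  0×4 = 0 → write 0
  E×4 = 56 → write 8 carry 3
  0×4+3 = 3 → write 3
  D×4 = 52 → write 4 carry 3
  8×4+3 = 35 → write 3 carry 2
  2×4+2 = 10 → write A
  6×4 = 24 → write 8 carry 1
  remaining carry: 1

0x18A34380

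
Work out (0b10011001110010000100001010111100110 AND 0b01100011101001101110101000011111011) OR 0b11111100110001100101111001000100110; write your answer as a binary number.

0b11111101110001100101111001011100110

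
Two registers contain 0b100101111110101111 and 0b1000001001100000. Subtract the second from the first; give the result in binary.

0b11101110101001111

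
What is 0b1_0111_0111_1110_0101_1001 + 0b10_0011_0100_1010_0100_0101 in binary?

Add column by column in base 2, right to left:
  1+1 = 0 carry 1
  0+0+1 = 1
  0+1 = 1
  1+0 = 1
  1+0 = 1
  0+0 = 0
  1+1 = 0 carry 1
  0+0+1 = 1
  0+0 = 0
  1+1 = 0 carry 1
  1+0+1 = 0 carry 1
  1+1+1 = 1 carry 1
  1+0+1 = 0 carry 1
  1+0+1 = 0 carry 1
  1+1+1 = 1 carry 1
  0+0+1 = 1
  1+1 = 0 carry 1
  1+1+1 = 1 carry 1
  1+0+1 = 0 carry 1
  0+0+1 = 1
  1+0 = 1
  0+1 = 1

0b1110101100100010011110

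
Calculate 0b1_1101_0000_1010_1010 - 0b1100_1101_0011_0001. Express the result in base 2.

Subtract column by column in base 2:
  0-1 → 1 (borrow)
  1-0-1 → 0
  0-0 → 0
  1-0 → 1
  0-1 → 1 (borrow)
  1-1-1 → 1 (borrow)
  0-0-1 → 1 (borrow)
  1-0-1 → 0
  0-1 → 1 (borrow)
  0-0-1 → 1 (borrow)
  0-1-1 → 0 (borrow)
  0-1-1 → 0 (borrow)
  1-0-1 → 0
  0-0 → 0
  1-1 → 0
  1-1 → 0
  1-0 → 1

0b10000001101111001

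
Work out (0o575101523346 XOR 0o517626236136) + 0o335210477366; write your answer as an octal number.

First 0o575101523346 XOR 0o517626236136 = 0o062727715270.
Add column by column in base 8, right to left:
  0+6 = 6
  7+6 = 5 carry 1
  2+3+1 = 6
  5+7 = 4 carry 1
  1+7+1 = 1 carry 1
  7+4+1 = 4 carry 1
  7+0+1 = 0 carry 1
  2+1+1 = 4
  7+2 = 1 carry 1
  2+5+1 = 0 carry 1
  6+3+1 = 2 carry 1
  0+3+1 = 4

0o420140414656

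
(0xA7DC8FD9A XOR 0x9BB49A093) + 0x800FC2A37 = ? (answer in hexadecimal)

0xBC77D8740

First 0xA7DC8FD9A XOR 0x9BB49A093 = 0x3C6815D09.
Add column by column in base 16, right to left:
  9+7 = 0 carry 1
  0+3+1 = 4
  D+A = 7 carry 1
  5+2+1 = 8
  1+C = D
  8+F = 7 carry 1
  6+0+1 = 7
  C+0 = C
  3+8 = B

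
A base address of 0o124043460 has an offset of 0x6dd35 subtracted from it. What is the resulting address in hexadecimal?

0x14969fb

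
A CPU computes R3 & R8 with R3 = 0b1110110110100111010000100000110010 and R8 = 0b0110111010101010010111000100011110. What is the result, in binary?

0b0110110010100010010000000000010010

AND bit by bit (1 only where both bits are 1):
  1110110110100111010000100000110010
& 0110111010101010010111000100011110
= 0110110010100010010000000000010010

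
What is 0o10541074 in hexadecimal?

Each octal digit is 3 bits: 1=001 0=000 5=101 4=100 1=001 0=000 7=111 4=100.
Group the bits into nibbles: 0010 0010 1100 0010 0011 1100 → 22C23C.

0x22C23C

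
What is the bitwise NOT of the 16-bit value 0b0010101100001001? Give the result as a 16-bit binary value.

0b1101010011110110

Invert each bit: 0010101100001001 → 1101010011110110.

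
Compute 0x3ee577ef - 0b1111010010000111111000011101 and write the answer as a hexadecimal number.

0b1111010010000111111000011101 = 0xf487e1d in hexadecimal.
Subtract column by column in base 16:
  f-d → 2
  e-1 → d
  7-e → 9 (borrow)
  7-7-1 → f (borrow)
  5-8-1 → c (borrow)
  e-4-1 → 9
  e-f → f (borrow)
  3-0-1 → 2

0x2f9cf9d2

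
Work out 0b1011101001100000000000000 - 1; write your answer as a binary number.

The trailing 14 digits are 0, so subtracting 1 borrows through: they become 1 and the next digit up decrements.

0b1011101001011111111111111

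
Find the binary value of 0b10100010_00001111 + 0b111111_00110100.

0b1110000101000011

Add column by column in base 2, right to left:
  1+0 = 1
  1+0 = 1
  1+1 = 0 carry 1
  1+0+1 = 0 carry 1
  0+1+1 = 0 carry 1
  0+1+1 = 0 carry 1
  0+0+1 = 1
  0+0 = 0
  0+1 = 1
  1+1 = 0 carry 1
  0+1+1 = 0 carry 1
  0+1+1 = 0 carry 1
  0+1+1 = 0 carry 1
  1+1+1 = 1 carry 1
  0+0+1 = 1
  1+0 = 1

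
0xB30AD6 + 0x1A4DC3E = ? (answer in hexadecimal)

0x257E714

Add column by column in base 16, right to left:
  6+E = 4 carry 1
  D+3+1 = 1 carry 1
  A+C+1 = 7 carry 1
  0+D+1 = E
  3+4 = 7
  B+A = 5 carry 1
  0+1+1 = 2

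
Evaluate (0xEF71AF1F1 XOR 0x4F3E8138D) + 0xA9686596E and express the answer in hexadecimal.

0x149B793BEA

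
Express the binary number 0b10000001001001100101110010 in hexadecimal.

Group the bits into nibbles: 0010 0000 0100 1001 1001 0111 0010 → 2049972.

0x2049972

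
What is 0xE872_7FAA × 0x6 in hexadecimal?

0x572AEFDFC

Multiply each base-16 digit by 6, carrying:
  A×6 = 60 → write C carry 3
  A×6+3 = 63 → write F carry 3
  F×6+3 = 93 → write D carry 5
  7×6+5 = 47 → write F carry 2
  2×6+2 = 14 → write E
  7×6 = 42 → write A carry 2
  8×6+2 = 50 → write 2 carry 3
  E×6+3 = 87 → write 7 carry 5
  remaining carry: 5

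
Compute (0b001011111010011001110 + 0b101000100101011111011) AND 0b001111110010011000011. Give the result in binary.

Add column by column in base 2, right to left:
  0+1 = 1
  1+1 = 0 carry 1
  1+0+1 = 0 carry 1
  1+1+1 = 1 carry 1
  0+1+1 = 0 carry 1
  0+1+1 = 0 carry 1
  1+1+1 = 1 carry 1
  1+1+1 = 1 carry 1
  0+0+1 = 1
  0+1 = 1
  1+0 = 1
  0+1 = 1
  1+0 = 1
  1+0 = 1
  1+1 = 0 carry 1
  1+0+1 = 0 carry 1
  1+0+1 = 0 carry 1
  0+0+1 = 1
  1+1 = 0 carry 1
  0+0+1 = 1
  0+1 = 1
Sum = 0b110100011111111001001; now AND with 0b001111110010011000011:
  110100011111111001001
& 001111110010011000011
= 000100010010011000001

0b100010010011000001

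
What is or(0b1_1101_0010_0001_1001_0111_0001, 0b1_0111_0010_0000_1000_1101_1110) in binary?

0b1111100100001100111111111

OR bit by bit (1 where either bit is 1):
  1110100100001100101110001
| 1011100100000100011011110
= 1111100100001100111111111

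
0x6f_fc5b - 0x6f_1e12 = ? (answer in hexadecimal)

Subtract column by column in base 16:
  b-2 → 9
  5-1 → 4
  c-e → e (borrow)
  f-1-1 → d
  f-f → 0
  6-6 → 0

0xde49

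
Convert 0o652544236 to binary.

Each octal digit is 3 bits: 6=110 5=101 2=010 5=101 4=100 4=100 2=010 3=011 6=110.

0b110101010101100100010011110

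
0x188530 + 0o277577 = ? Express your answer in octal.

0x188530 = 0o6102460 in octal.
Add column by column in base 8, right to left:
  0+7 = 7
  6+7 = 5 carry 1
  4+5+1 = 2 carry 1
  2+7+1 = 2 carry 1
  0+7+1 = 0 carry 1
  1+2+1 = 4
  6+0 = 6

0o6402257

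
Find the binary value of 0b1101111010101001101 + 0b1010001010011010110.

0b11000000101000100011

Add column by column in base 2, right to left:
  1+0 = 1
  0+1 = 1
  1+1 = 0 carry 1
  1+0+1 = 0 carry 1
  0+1+1 = 0 carry 1
  0+0+1 = 1
  1+1 = 0 carry 1
  0+1+1 = 0 carry 1
  1+0+1 = 0 carry 1
  0+0+1 = 1
  1+1 = 0 carry 1
  0+0+1 = 1
  1+1 = 0 carry 1
  1+0+1 = 0 carry 1
  1+0+1 = 0 carry 1
  1+0+1 = 0 carry 1
  0+1+1 = 0 carry 1
  1+0+1 = 0 carry 1
  1+1+1 = 1 carry 1
  final carry 1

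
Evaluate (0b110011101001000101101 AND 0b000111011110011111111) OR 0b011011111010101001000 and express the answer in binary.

0b11011111010101101101

0b110011101001000101101 AND 0b000111011110011111111 = 0b000011001000000101101.
Then OR with 0b011011111010101001000.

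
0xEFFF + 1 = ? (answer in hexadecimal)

0xF000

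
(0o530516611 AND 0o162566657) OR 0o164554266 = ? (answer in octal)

0o530516611 AND 0o162566657 = 0o120506611.
Then OR with 0o164554266.

0o164556677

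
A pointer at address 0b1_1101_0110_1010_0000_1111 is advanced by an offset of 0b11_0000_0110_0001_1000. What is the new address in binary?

Add column by column in base 2, right to left:
  1+0 = 1
  1+0 = 1
  1+0 = 1
  1+1 = 0 carry 1
  0+1+1 = 0 carry 1
  0+0+1 = 1
  0+0 = 0
  0+0 = 0
  0+0 = 0
  1+1 = 0 carry 1
  0+1+1 = 0 carry 1
  1+0+1 = 0 carry 1
  0+0+1 = 1
  1+0 = 1
  1+0 = 1
  0+0 = 0
  1+1 = 0 carry 1
  0+1+1 = 0 carry 1
  1+0+1 = 0 carry 1
  1+0+1 = 0 carry 1
  1+0+1 = 0 carry 1
  final carry 1

0b1000000111000000100111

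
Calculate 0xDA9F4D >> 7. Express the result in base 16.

0x1B53E

7 bits is not a whole number of base-16 digits; in binary: 110110101001111101001101 >> 7 = 11011010100111110.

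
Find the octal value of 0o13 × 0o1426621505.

Multiply each base-8 digit by 11, carrying:
  5×11 = 55 → write 7 carry 6
  0×11+6 = 6 → write 6
  5×11 = 55 → write 7 carry 6
  1×11+6 = 17 → write 1 carry 2
  2×11+2 = 24 → write 0 carry 3
  6×11+3 = 69 → write 5 carry 8
  6×11+8 = 74 → write 2 carry 9
  2×11+9 = 31 → write 7 carry 3
  4×11+3 = 47 → write 7 carry 5
  1×11+5 = 16 → write 0 carry 2
  remaining carry: 2

0o20772501767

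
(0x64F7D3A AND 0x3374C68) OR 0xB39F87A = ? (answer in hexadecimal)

0x64F7D3A AND 0x3374C68 = 0x2074C28.
Then OR with 0xB39F87A.

0xB3FFC7A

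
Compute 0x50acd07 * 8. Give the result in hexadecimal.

Multiply each base-16 digit by 8, carrying:
  7×8 = 56 → write 8 carry 3
  0×8+3 = 3 → write 3
  d×8 = 104 → write 8 carry 6
  c×8+6 = 102 → write 6 carry 6
  a×8+6 = 86 → write 6 carry 5
  0×8+5 = 5 → write 5
  5×8 = 40 → write 8 carry 2
  remaining carry: 2

0x28566838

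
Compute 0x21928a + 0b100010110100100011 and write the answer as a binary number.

0b1000111011111110101101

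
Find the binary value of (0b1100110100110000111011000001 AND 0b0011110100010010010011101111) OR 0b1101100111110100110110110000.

0b1100110100110000111011000001 AND 0b0011110100010010010011101111 = 0b0000110100010000010011000001.
Then OR with 0b1101100111110100110110110000.

0b1101110111110100110111110001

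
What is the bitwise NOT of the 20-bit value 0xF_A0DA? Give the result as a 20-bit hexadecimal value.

0x05F25

Each hex digit d becomes F−d:
  F→0, A→5, 0→F, D→2, A→5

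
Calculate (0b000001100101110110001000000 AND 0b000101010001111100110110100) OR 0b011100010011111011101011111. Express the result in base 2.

0b000001100101110110001000000 AND 0b000101010001111100110110100 = 0b000001000001110100000000000.
Then OR with 0b011100010011111011101011111.

0b11101010011111111101011111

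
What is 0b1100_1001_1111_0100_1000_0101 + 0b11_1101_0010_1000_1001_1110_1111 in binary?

0b100100111000111111001110100

Add column by column in base 2, right to left:
  1+1 = 0 carry 1
  0+1+1 = 0 carry 1
  1+1+1 = 1 carry 1
  0+1+1 = 0 carry 1
  0+0+1 = 1
  0+1 = 1
  0+1 = 1
  1+1 = 0 carry 1
  0+1+1 = 0 carry 1
  0+0+1 = 1
  1+0 = 1
  0+1 = 1
  1+0 = 1
  1+0 = 1
  1+0 = 1
  1+1 = 0 carry 1
  1+0+1 = 0 carry 1
  0+1+1 = 0 carry 1
  0+0+1 = 1
  1+0 = 1
  0+1 = 1
  0+0 = 0
  1+1 = 0 carry 1
  1+1+1 = 1 carry 1
  0+1+1 = 0 carry 1
  0+1+1 = 0 carry 1
  final carry 1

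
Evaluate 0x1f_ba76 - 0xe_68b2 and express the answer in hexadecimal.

0x1151c4

Subtract column by column in base 16:
  6-2 → 4
  7-b → c (borrow)
  a-8-1 → 1
  b-6 → 5
  f-e → 1
  1-0 → 1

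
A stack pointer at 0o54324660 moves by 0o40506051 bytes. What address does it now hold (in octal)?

Add column by column in base 8, right to left:
  0+1 = 1
  6+5 = 3 carry 1
  6+0+1 = 7
  4+6 = 2 carry 1
  2+0+1 = 3
  3+5 = 0 carry 1
  4+0+1 = 5
  5+4 = 1 carry 1
  final carry 1

0o115032731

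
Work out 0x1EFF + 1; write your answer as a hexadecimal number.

The trailing 2 digits are F (max in base 16), so adding 1 cascades: they roll to 0 and the next digit up increments.

0x1F00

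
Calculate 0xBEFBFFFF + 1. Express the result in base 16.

The trailing 4 digits are F (max in base 16), so adding 1 cascades: they roll to 0 and the next digit up increments.

0xBEFC0000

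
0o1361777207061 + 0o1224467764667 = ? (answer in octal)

0o2606467173750

Add column by column in base 8, right to left:
  1+7 = 0 carry 1
  6+6+1 = 5 carry 1
  0+6+1 = 7
  7+4 = 3 carry 1
  0+6+1 = 7
  2+7 = 1 carry 1
  7+7+1 = 7 carry 1
  7+6+1 = 6 carry 1
  7+4+1 = 4 carry 1
  1+4+1 = 6
  6+2 = 0 carry 1
  3+2+1 = 6
  1+1 = 2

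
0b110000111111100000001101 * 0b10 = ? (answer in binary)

0b1100001111111000000011010

Multiply each base-2 digit by 2, carrying:
  1×2 = 2 → write 0 carry 1
  0×2+1 = 1 → write 1
  1×2 = 2 → write 0 carry 1
  1×2+1 = 3 → write 1 carry 1
  0×2+1 = 1 → write 1
  0×2 = 0 → write 0
  0×2 = 0 → write 0
  0×2 = 0 → write 0
  0×2 = 0 → write 0
  0×2 = 0 → write 0
  0×2 = 0 → write 0
  1×2 = 2 → write 0 carry 1
  1×2+1 = 3 → write 1 carry 1
  1×2+1 = 3 → write 1 carry 1
  1×2+1 = 3 → write 1 carry 1
  1×2+1 = 3 → write 1 carry 1
  1×2+1 = 3 → write 1 carry 1
  1×2+1 = 3 → write 1 carry 1
  0×2+1 = 1 → write 1
  0×2 = 0 → write 0
  0×2 = 0 → write 0
  0×2 = 0 → write 0
  1×2 = 2 → write 0 carry 1
  1×2+1 = 3 → write 1 carry 1
  remaining carry: 1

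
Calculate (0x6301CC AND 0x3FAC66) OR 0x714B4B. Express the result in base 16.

0x734B4F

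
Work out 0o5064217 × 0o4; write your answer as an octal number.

Multiply each base-8 digit by 4, carrying:
  7×4 = 28 → write 4 carry 3
  1×4+3 = 7 → write 7
  2×4 = 8 → write 0 carry 1
  4×4+1 = 17 → write 1 carry 2
  6×4+2 = 26 → write 2 carry 3
  0×4+3 = 3 → write 3
  5×4 = 20 → write 4 carry 2
  remaining carry: 2

0o24321074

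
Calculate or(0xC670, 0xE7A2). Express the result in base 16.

0xE7F2

OR each hex digit independently (no carries):
  C|E=E, 6|7=7, 7|A=F, 0|2=2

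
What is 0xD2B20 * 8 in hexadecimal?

Multiply each base-16 digit by 8, carrying:
  0×8 = 0 → write 0
  2×8 = 16 → write 0 carry 1
  B×8+1 = 89 → write 9 carry 5
  2×8+5 = 21 → write 5 carry 1
  D×8+1 = 105 → write 9 carry 6
  remaining carry: 6

0x695900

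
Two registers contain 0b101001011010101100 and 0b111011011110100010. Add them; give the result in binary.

Add column by column in base 2, right to left:
  0+0 = 0
  0+1 = 1
  1+0 = 1
  1+0 = 1
  0+0 = 0
  1+1 = 0 carry 1
  0+0+1 = 1
  1+1 = 0 carry 1
  0+1+1 = 0 carry 1
  1+1+1 = 1 carry 1
  1+1+1 = 1 carry 1
  0+0+1 = 1
  1+1 = 0 carry 1
  0+1+1 = 0 carry 1
  0+0+1 = 1
  1+1 = 0 carry 1
  0+1+1 = 0 carry 1
  1+1+1 = 1 carry 1
  final carry 1

0b1100100111001001110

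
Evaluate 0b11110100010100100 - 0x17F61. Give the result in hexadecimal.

0x6943

0b11110100010100100 = 0x1E8A4 in hexadecimal.
Subtract column by column in base 16:
  4-1 → 3
  A-6 → 4
  8-F → 9 (borrow)
  E-7-1 → 6
  1-1 → 0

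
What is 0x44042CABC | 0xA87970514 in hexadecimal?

OR each hex digit independently (no carries):
  4|A=E, 4|8=C, 0|7=7, 4|9=D, 2|7=7, C|0=C, A|5=F, B|1=B, C|4=C

0xEC7D7CFBC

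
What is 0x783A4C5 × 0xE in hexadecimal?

Multiply each base-16 digit by 14, carrying:
  5×14 = 70 → write 6 carry 4
  C×14+4 = 172 → write C carry 10
  4×14+10 = 66 → write 2 carry 4
  A×14+4 = 144 → write 0 carry 9
  3×14+9 = 51 → write 3 carry 3
  8×14+3 = 115 → write 3 carry 7
  7×14+7 = 105 → write 9 carry 6
  remaining carry: 6

0x693302C6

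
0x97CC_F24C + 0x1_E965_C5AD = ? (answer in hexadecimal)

Add column by column in base 16, right to left:
  C+D = 9 carry 1
  4+A+1 = F
  2+5 = 7
  F+C = B carry 1
  C+5+1 = 2 carry 1
  C+6+1 = 3 carry 1
  7+9+1 = 1 carry 1
  9+E+1 = 8 carry 1
  0+1+1 = 2

0x28132B7F9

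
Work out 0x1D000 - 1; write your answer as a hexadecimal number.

0x1CFFF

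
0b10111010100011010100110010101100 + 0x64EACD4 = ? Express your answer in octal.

0o30066774600

0b10111010100011010100110010101100 = 0o27243246254 in octal.
0x64EACD4 = 0o623526324 in octal.
Add column by column in base 8, right to left:
  4+4 = 0 carry 1
  5+2+1 = 0 carry 1
  2+3+1 = 6
  6+6 = 4 carry 1
  4+2+1 = 7
  2+5 = 7
  3+3 = 6
  4+2 = 6
  2+6 = 0 carry 1
  7+0+1 = 0 carry 1
  2+0+1 = 3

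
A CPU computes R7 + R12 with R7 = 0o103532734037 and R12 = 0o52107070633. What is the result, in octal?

0o155642024672

Add column by column in base 8, right to left:
  7+3 = 2 carry 1
  3+3+1 = 7
  0+6 = 6
  4+0 = 4
  3+7 = 2 carry 1
  7+0+1 = 0 carry 1
  2+7+1 = 2 carry 1
  3+0+1 = 4
  5+1 = 6
  3+2 = 5
  0+5 = 5
  1+0 = 1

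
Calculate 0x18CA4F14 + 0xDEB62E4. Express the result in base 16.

0x26B5B1F8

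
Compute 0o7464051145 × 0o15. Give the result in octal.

0o142645027441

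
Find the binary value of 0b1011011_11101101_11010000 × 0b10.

Multiply each base-2 digit by 2, carrying:
  0×2 = 0 → write 0
  0×2 = 0 → write 0
  0×2 = 0 → write 0
  0×2 = 0 → write 0
  1×2 = 2 → write 0 carry 1
  0×2+1 = 1 → write 1
  1×2 = 2 → write 0 carry 1
  1×2+1 = 3 → write 1 carry 1
  1×2+1 = 3 → write 1 carry 1
  0×2+1 = 1 → write 1
  1×2 = 2 → write 0 carry 1
  1×2+1 = 3 → write 1 carry 1
  0×2+1 = 1 → write 1
  1×2 = 2 → write 0 carry 1
  1×2+1 = 3 → write 1 carry 1
  1×2+1 = 3 → write 1 carry 1
  1×2+1 = 3 → write 1 carry 1
  1×2+1 = 3 → write 1 carry 1
  0×2+1 = 1 → write 1
  1×2 = 2 → write 0 carry 1
  1×2+1 = 3 → write 1 carry 1
  0×2+1 = 1 → write 1
  1×2 = 2 → write 0 carry 1
  remaining carry: 1

0b101101111101101110100000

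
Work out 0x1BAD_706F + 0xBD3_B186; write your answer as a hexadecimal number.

Add column by column in base 16, right to left:
  F+6 = 5 carry 1
  6+8+1 = F
  0+1 = 1
  7+B = 2 carry 1
  D+3+1 = 1 carry 1
  A+D+1 = 8 carry 1
  B+B+1 = 7 carry 1
  1+0+1 = 2

0x278121F5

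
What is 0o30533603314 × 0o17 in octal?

0o562140262764

Multiply each base-8 digit by 15, carrying:
  4×15 = 60 → write 4 carry 7
  1×15+7 = 22 → write 6 carry 2
  3×15+2 = 47 → write 7 carry 5
  3×15+5 = 50 → write 2 carry 6
  0×15+6 = 6 → write 6
  6×15 = 90 → write 2 carry 11
  3×15+11 = 56 → write 0 carry 7
  3×15+7 = 52 → write 4 carry 6
  5×15+6 = 81 → write 1 carry 10
  0×15+10 = 10 → write 2 carry 1
  3×15+1 = 46 → write 6 carry 5
  remaining carry: 5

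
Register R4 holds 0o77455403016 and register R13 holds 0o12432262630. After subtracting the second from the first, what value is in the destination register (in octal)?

0o65023120166

Subtract column by column in base 8:
  6-0 → 6
  1-3 → 6 (borrow)
  0-6-1 → 1 (borrow)
  3-2-1 → 0
  0-6 → 2 (borrow)
  4-2-1 → 1
  5-2 → 3
  5-3 → 2
  4-4 → 0
  7-2 → 5
  7-1 → 6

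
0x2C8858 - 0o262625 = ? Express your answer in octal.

0x2C8858 = 0o13104130 in octal.
Subtract column by column in base 8:
  0-5 → 3 (borrow)
  3-2-1 → 0
  1-6 → 3 (borrow)
  4-2-1 → 1
  0-6 → 2 (borrow)
  1-2-1 → 6 (borrow)
  3-0-1 → 2
  1-0 → 1

0o12621303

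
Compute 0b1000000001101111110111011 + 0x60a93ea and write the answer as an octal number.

0o702671645

0b1000000001101111110111011 = 0o100157673 in octal.
0x60a93ea = 0o602511752 in octal.
Add column by column in base 8, right to left:
  3+2 = 5
  7+5 = 4 carry 1
  6+7+1 = 6 carry 1
  7+1+1 = 1 carry 1
  5+1+1 = 7
  1+5 = 6
  0+2 = 2
  0+0 = 0
  1+6 = 7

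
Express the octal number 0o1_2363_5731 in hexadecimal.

Each octal digit is 3 bits: 1=001 2=010 3=011 6=110 3=011 5=101 7=111 3=011 1=001.
Group the bits into nibbles: 0001 0100 1111 0011 1011 1101 1001 → 14f3bd9.

0x14f3bd9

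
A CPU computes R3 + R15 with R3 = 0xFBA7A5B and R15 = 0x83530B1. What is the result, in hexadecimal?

Add column by column in base 16, right to left:
  B+1 = C
  5+B = 0 carry 1
  A+0+1 = B
  7+3 = A
  A+5 = F
  B+3 = E
  F+8 = 7 carry 1
  final carry 1

0x17EFAB0C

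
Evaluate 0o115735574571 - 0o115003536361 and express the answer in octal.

Subtract column by column in base 8:
  1-1 → 0
  7-6 → 1
  5-3 → 2
  4-6 → 6 (borrow)
  7-3-1 → 3
  5-5 → 0
  5-3 → 2
  3-0 → 3
  7-0 → 7
  5-5 → 0
  1-1 → 0
  1-1 → 0

0o732036210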